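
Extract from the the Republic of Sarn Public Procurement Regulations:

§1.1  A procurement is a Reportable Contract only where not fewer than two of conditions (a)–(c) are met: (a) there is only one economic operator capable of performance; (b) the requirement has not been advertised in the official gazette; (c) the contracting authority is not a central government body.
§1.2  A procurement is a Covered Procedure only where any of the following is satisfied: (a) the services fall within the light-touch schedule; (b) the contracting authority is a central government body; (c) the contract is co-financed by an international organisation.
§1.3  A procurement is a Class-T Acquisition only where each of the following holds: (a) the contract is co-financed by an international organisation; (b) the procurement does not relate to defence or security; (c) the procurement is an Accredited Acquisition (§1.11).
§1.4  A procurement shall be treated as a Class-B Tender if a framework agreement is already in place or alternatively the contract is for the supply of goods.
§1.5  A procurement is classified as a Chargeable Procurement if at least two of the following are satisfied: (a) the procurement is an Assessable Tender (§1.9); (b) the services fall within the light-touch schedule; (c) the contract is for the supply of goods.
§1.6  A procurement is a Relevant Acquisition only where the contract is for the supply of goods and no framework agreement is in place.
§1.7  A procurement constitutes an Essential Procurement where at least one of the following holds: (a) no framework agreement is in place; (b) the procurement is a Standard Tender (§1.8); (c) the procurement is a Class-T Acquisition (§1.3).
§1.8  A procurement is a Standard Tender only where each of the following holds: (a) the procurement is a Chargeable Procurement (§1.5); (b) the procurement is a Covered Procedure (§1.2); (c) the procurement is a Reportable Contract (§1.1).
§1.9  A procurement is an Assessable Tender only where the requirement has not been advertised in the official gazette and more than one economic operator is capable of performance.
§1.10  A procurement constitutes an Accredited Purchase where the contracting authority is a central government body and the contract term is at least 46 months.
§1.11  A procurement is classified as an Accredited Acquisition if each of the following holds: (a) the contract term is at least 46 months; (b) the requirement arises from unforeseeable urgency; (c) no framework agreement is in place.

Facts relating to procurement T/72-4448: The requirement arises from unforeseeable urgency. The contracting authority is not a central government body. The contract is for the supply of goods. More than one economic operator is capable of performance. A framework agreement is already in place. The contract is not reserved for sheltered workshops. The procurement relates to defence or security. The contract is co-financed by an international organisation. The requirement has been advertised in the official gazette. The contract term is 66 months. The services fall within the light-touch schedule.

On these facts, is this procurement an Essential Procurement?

§1.9 — Assessable Tender: [the requirement has not been advertised in the official gazette? no] AND [more than one economic operator is capable of performance? yes] → not satisfied.
§1.5 — Chargeable Procurement: Assessable Tender (§1.9)? no; the services fall within the light-touch schedule? yes; the contract is for the supply of goods? yes — 2 of 3 hold (need ≥2) → satisfied.
§1.2 — Covered Procedure: [the services fall within the light-touch schedule? yes] OR [the contracting authority is a central government body? no] OR [the contract is co-financed by an international organisation? yes] → satisfied.
§1.1 — Reportable Contract: there is only one economic operator capable of performance? no; the requirement has not been advertised in the official gazette? no; the contracting authority is not a central government body? yes — 1 of 3 hold (need ≥2) → not satisfied.
§1.8 — Standard Tender: [Chargeable Procurement (§1.5)? yes] AND [Covered Procedure (§1.2)? yes] AND [Reportable Contract (§1.1)? no] → not satisfied.
§1.11 — Accredited Acquisition: [contract term: 66 months ≥ 46 months? yes] AND [the requirement arises from unforeseeable urgency? yes] AND [no framework agreement is in place? no] → not satisfied.
§1.3 — Class-T Acquisition: [the contract is co-financed by an international organisation? yes] AND [the procurement does not relate to defence or security? no] AND [Accredited Acquisition (§1.11)? no] → not satisfied.
§1.7 — Essential Procurement: [no framework agreement is in place? no] OR [Standard Tender (§1.8)? no] OR [Class-T Acquisition (§1.3)? no] → not satisfied.

No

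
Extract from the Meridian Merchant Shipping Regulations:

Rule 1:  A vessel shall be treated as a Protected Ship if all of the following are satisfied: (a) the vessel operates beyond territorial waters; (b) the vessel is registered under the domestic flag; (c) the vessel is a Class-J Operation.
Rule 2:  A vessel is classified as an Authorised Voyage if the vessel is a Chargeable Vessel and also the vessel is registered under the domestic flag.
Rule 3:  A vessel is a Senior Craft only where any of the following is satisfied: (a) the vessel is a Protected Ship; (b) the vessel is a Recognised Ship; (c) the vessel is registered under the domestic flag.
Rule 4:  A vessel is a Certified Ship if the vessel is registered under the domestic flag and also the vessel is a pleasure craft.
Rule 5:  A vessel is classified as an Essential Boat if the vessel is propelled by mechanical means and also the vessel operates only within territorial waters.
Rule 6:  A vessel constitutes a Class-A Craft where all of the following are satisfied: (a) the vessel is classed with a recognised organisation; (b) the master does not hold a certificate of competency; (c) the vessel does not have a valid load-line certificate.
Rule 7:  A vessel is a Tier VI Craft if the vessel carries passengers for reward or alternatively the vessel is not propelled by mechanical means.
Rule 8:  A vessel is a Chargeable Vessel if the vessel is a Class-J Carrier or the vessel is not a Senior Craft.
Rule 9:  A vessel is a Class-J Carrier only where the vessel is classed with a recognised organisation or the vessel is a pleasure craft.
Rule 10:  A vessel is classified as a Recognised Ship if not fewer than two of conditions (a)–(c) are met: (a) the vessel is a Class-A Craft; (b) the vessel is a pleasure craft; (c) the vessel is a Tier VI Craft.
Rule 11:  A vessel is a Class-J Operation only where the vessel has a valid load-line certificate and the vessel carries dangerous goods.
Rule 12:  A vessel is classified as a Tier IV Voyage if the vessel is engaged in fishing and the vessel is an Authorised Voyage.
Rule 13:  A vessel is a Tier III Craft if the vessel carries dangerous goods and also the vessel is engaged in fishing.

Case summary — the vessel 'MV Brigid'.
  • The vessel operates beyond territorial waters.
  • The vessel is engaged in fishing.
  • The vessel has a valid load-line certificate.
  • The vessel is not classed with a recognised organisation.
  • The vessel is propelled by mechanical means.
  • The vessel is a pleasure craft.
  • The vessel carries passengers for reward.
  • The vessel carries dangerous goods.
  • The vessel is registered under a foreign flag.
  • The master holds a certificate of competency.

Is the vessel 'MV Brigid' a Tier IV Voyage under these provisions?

Under rule 9: the vessel is classed with a recognised organisation? no; or the vessel is a pleasure craft? yes. So the vessel is a Class-J Carrier.
Under rule 11: the vessel has a valid load-line certificate? yes; and the vessel carries dangerous goods? yes. So the vessel is a Class-J Operation.
Under rule 1: the vessel operates beyond territorial waters? yes; and the vessel is registered under the domestic flag? no; and Class-J Operation (rule 11)? yes. So the vessel is not a Protected Ship.
Under rule 6: the vessel is classed with a recognised organisation? no; and the master does not hold a certificate of competency? no; and the vessel does not have a valid load-line certificate? no. So the vessel is not a Class-A Craft.
Under rule 7: the vessel carries passengers for reward? yes; or the vessel is not propelled by mechanical means? no. So the vessel is a Tier VI Craft.
Under rule 10: Class-A Craft (rule 6)? no; the vessel is a pleasure craft? yes; Tier VI Craft (rule 7)? yes — 2 of 3 hold (need ≥2) → satisfied.
Under rule 3: Protected Ship (rule 1)? no; or Recognised Ship (rule 10)? yes; or the vessel is registered under the domestic flag? no. So the vessel is a Senior Craft.
Under rule 8: Class-J Carrier (rule 9)? yes; or not a Senior Craft (rule 3)? no. So the vessel is a Chargeable Vessel.
Under rule 2: Chargeable Vessel (rule 8)? yes; and the vessel is registered under the domestic flag? no. So the vessel is not an Authorised Voyage.
Under rule 12: the vessel is engaged in fishing? yes; and Authorised Voyage (rule 2)? no. So the vessel is not a Tier IV Voyage.

No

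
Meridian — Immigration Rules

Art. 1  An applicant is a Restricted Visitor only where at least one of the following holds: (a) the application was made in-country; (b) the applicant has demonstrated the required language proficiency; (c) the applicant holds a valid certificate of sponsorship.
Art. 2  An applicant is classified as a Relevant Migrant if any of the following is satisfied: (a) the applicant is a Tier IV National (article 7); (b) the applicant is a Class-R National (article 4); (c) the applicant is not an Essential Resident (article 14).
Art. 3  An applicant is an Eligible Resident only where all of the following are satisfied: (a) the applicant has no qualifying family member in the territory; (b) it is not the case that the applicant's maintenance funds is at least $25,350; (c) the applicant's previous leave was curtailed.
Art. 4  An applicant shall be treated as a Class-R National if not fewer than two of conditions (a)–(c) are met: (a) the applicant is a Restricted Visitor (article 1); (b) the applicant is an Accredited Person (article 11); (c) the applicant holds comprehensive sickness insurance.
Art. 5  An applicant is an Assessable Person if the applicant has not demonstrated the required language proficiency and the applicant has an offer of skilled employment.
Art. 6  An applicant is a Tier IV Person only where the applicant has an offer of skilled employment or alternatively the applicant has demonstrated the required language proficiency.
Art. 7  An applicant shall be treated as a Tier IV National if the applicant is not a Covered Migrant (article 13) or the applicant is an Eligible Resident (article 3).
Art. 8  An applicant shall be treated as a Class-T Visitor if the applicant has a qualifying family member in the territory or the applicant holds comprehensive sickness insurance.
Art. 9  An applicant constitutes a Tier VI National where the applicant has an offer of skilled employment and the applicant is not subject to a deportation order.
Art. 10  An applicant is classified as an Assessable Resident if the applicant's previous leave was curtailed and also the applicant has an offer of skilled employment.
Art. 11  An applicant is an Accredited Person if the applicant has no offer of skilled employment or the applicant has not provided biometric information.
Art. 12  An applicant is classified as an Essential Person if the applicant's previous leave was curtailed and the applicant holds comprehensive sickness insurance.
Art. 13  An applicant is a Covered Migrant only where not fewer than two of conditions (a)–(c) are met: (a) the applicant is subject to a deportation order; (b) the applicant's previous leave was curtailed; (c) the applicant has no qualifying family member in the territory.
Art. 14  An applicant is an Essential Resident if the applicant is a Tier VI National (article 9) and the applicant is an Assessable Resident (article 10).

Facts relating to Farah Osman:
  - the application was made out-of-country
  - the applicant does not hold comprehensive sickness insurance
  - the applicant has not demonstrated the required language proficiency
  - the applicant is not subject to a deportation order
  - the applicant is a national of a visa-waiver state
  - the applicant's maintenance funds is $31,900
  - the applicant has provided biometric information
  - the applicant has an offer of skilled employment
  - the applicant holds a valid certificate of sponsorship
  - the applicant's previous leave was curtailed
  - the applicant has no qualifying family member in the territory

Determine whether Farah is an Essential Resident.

Yes

Under article 9: the applicant has an offer of skilled employment? yes; and the applicant is not subject to a deportation order? yes. So the applicant is a Tier VI National.
Under article 10: the applicant's previous leave was curtailed? yes; and the applicant has an offer of skilled employment? yes. So the applicant is an Assessable Resident.
Under article 14: Tier VI National (article 9)? yes; and Assessable Resident (article 10)? yes. So the applicant is an Essential Resident.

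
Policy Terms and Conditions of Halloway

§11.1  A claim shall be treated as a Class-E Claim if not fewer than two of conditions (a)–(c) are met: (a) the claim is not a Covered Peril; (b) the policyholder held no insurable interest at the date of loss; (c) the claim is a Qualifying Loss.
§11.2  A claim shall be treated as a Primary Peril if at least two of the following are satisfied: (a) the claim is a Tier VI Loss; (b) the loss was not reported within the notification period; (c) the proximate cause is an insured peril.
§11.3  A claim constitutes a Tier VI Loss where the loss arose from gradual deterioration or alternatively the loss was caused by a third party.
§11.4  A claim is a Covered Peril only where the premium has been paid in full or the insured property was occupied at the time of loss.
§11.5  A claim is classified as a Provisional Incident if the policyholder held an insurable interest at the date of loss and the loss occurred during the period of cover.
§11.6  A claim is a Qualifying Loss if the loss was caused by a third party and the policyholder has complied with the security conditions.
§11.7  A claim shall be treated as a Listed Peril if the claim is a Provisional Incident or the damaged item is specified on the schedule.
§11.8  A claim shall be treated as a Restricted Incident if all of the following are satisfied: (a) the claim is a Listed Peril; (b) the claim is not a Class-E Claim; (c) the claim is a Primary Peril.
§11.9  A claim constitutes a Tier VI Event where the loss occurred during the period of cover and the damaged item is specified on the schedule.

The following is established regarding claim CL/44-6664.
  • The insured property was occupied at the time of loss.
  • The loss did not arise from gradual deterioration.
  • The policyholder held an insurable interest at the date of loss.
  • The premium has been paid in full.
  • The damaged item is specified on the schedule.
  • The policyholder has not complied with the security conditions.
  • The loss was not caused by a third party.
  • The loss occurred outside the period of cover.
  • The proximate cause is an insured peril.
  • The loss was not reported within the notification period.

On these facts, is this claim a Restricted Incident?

Yes

§11.5 — Provisional Incident: [the policyholder held an insurable interest at the date of loss? yes] AND [the loss occurred during the period of cover? no] → not satisfied.
§11.7 — Listed Peril: [Provisional Incident (§11.5)? no] OR [the damaged item is specified on the schedule? yes] → satisfied.
§11.4 — Covered Peril: [the premium has been paid in full? yes] OR [the insured property was occupied at the time of loss? yes] → satisfied.
§11.6 — Qualifying Loss: [the loss was caused by a third party? no] AND [the policyholder has complied with the security conditions? no] → not satisfied.
§11.1 — Class-E Claim: not a Covered Peril (§11.4)? no; the policyholder held no insurable interest at the date of loss? no; Qualifying Loss (§11.6)? no — 0 of 3 hold (need ≥2) → not satisfied.
§11.3 — Tier VI Loss: [the loss arose from gradual deterioration? no] OR [the loss was caused by a third party? no] → not satisfied.
§11.2 — Primary Peril: Tier VI Loss (§11.3)? no; the loss was not reported within the notification period? yes; the proximate cause is an insured peril? yes — 2 of 3 hold (need ≥2) → satisfied.
§11.8 — Restricted Incident: [Listed Peril (§11.7)? yes] AND [not a Class-E Claim (§11.1)? yes] AND [Primary Peril (§11.2)? yes] → satisfied.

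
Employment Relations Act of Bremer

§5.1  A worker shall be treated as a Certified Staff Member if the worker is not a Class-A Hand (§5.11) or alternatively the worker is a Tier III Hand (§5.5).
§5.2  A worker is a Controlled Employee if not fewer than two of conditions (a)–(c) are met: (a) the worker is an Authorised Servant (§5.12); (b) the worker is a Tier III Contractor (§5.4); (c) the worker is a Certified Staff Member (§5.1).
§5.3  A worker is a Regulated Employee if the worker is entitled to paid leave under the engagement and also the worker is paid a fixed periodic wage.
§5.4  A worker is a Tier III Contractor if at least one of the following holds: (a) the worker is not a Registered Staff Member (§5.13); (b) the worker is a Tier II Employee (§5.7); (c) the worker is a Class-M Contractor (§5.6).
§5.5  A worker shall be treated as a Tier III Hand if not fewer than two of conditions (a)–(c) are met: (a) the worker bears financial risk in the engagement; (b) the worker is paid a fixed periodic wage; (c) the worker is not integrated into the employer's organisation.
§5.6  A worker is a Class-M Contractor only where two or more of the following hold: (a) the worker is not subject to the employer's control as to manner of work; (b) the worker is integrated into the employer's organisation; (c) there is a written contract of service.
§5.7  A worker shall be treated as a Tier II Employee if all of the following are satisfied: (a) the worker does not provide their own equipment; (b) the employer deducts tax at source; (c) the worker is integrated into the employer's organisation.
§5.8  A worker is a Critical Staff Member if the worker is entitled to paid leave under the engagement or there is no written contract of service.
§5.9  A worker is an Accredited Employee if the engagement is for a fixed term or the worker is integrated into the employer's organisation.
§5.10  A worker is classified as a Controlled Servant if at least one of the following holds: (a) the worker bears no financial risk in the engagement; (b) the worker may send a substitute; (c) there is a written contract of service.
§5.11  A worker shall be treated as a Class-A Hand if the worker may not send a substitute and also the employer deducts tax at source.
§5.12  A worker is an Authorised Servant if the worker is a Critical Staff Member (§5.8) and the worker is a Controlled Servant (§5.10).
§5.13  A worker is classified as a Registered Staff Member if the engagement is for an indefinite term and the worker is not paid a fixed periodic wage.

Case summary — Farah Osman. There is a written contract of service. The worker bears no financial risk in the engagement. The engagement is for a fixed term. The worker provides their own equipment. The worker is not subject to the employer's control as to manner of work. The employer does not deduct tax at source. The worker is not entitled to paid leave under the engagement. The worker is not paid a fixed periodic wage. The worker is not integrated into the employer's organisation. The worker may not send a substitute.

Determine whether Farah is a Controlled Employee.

Under §5.8: the worker is entitled to paid leave under the engagement? no; or there is no written contract of service? no. So the worker is not a Critical Staff Member.
Under §5.10: the worker bears no financial risk in the engagement? yes; or the worker may send a substitute? no; or there is a written contract of service? yes. So the worker is a Controlled Servant.
Under §5.12: Critical Staff Member (§5.8)? no; and Controlled Servant (§5.10)? yes. So the worker is not an Authorised Servant.
Under §5.13: the engagement is for an indefinite term? no; and the worker is not paid a fixed periodic wage? yes. So the worker is not a Registered Staff Member.
Under §5.7: the worker does not provide their own equipment? no; and the employer deducts tax at source? no; and the worker is integrated into the employer's organisation? no. So the worker is not a Tier II Employee.
Under §5.6: the worker is not subject to the employer's control as to manner of work? yes; the worker is integrated into the employer's organisation? no; there is a written contract of service? yes — 2 of 3 hold (need ≥2) → satisfied.
Under §5.4: not a Registered Staff Member (§5.13)? yes; or Tier II Employee (§5.7)? no; or Class-M Contractor (§5.6)? yes. So the worker is a Tier III Contractor.
Under §5.11: the worker may not send a substitute? yes; and the employer deducts tax at source? no. So the worker is not a Class-A Hand.
Under §5.5: the worker bears financial risk in the engagement? no; the worker is paid a fixed periodic wage? no; the worker is not integrated into the employer's organisation? yes — 1 of 3 hold (need ≥2) → not satisfied.
Under §5.1: not a Class-A Hand (§5.11)? yes; or Tier III Hand (§5.5)? no. So the worker is a Certified Staff Member.
Under §5.2: Authorised Servant (§5.12)? no; Tier III Contractor (§5.4)? yes; Certified Staff Member (§5.1)? yes — 2 of 3 hold (need ≥2) → satisfied.

Yes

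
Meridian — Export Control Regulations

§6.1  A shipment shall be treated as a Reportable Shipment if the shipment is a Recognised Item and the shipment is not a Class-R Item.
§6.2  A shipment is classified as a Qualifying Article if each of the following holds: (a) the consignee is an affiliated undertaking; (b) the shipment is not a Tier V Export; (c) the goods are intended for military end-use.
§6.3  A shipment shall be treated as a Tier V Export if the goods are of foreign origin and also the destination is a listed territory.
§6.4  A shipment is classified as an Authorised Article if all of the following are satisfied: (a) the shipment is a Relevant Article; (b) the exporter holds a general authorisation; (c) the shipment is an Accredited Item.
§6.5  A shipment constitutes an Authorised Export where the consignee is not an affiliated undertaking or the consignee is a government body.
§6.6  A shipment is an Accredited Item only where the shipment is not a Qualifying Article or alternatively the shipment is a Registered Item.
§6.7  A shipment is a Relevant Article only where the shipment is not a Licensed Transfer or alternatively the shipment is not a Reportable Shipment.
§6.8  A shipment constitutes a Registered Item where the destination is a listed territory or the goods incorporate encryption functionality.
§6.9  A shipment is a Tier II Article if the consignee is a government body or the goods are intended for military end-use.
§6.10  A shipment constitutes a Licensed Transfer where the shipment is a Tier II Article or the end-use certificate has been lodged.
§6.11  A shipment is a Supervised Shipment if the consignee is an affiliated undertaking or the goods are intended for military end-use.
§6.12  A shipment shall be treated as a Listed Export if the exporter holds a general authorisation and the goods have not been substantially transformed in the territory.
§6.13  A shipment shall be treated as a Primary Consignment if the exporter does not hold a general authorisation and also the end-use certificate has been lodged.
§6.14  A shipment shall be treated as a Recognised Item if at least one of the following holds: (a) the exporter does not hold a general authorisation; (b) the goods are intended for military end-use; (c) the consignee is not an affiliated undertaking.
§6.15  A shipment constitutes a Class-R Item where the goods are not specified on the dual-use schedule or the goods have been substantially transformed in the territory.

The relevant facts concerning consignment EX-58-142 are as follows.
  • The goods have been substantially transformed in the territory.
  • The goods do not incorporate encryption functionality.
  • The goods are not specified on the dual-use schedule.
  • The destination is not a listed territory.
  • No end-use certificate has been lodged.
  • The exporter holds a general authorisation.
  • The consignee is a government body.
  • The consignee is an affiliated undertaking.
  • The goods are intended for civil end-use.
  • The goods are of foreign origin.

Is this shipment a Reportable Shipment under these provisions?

No

§6.14 — Recognised Item: [the exporter does not hold a general authorisation? no] OR [the goods are intended for military end-use? no] OR [the consignee is not an affiliated undertaking? no] → not satisfied.
§6.15 — Class-R Item: [the goods are not specified on the dual-use schedule? yes] OR [the goods have been substantially transformed in the territory? yes] → satisfied.
§6.1 — Reportable Shipment: [Recognised Item (§6.14)? no] AND [not a Class-R Item (§6.15)? no] → not satisfied.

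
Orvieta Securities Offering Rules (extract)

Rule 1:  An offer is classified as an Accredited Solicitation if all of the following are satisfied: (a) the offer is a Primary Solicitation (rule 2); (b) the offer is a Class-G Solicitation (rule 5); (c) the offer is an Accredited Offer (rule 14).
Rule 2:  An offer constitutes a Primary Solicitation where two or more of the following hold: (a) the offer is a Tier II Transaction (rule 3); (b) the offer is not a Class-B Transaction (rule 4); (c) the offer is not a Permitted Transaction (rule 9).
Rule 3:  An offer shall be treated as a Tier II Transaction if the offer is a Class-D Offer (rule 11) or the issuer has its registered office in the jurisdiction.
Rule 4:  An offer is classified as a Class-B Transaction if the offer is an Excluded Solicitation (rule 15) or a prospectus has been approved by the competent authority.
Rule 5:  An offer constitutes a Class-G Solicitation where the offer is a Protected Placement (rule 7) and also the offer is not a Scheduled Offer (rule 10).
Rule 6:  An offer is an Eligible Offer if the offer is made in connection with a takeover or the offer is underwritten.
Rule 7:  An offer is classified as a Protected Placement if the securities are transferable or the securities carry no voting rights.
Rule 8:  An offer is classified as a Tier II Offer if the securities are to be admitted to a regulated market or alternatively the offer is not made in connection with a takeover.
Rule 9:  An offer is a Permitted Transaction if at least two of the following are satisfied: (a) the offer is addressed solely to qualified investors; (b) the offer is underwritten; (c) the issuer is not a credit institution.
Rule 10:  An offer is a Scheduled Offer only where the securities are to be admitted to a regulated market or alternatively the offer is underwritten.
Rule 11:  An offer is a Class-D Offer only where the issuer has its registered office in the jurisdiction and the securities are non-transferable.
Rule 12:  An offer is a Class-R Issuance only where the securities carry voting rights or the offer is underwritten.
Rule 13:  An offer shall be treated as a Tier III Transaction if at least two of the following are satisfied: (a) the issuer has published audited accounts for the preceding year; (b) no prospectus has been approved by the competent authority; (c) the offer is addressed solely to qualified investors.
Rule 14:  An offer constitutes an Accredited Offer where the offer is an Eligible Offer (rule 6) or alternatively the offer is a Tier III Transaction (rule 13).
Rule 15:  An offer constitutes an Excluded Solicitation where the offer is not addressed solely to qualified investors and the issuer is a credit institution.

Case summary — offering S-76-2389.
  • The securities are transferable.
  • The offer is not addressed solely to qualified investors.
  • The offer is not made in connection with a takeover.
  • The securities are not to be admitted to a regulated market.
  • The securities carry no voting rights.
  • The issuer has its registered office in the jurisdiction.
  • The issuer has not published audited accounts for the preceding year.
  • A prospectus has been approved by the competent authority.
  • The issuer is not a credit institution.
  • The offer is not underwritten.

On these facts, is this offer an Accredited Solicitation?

No

rule 11 — Class-D Offer: [the issuer has its registered office in the jurisdiction? yes] AND [the securities are non-transferable? no] → not satisfied.
rule 3 — Tier II Transaction: [Class-D Offer (rule 11)? no] OR [the issuer has its registered office in the jurisdiction? yes] → satisfied.
rule 15 — Excluded Solicitation: [the offer is not addressed solely to qualified investors? yes] AND [the issuer is a credit institution? no] → not satisfied.
rule 4 — Class-B Transaction: [Excluded Solicitation (rule 15)? no] OR [a prospectus has been approved by the competent authority? yes] → satisfied.
rule 9 — Permitted Transaction: the offer is addressed solely to qualified investors? no; the offer is underwritten? no; the issuer is not a credit institution? yes — 1 of 3 hold (need ≥2) → not satisfied.
rule 2 — Primary Solicitation: Tier II Transaction (rule 3)? yes; not a Class-B Transaction (rule 4)? no; not a Permitted Transaction (rule 9)? yes — 2 of 3 hold (need ≥2) → satisfied.
rule 7 — Protected Placement: [the securities are transferable? yes] OR [the securities carry no voting rights? yes] → satisfied.
rule 10 — Scheduled Offer: [the securities are to be admitted to a regulated market? no] OR [the offer is underwritten? no] → not satisfied.
rule 5 — Class-G Solicitation: [Protected Placement (rule 7)? yes] AND [not a Scheduled Offer (rule 10)? yes] → satisfied.
rule 6 — Eligible Offer: [the offer is made in connection with a takeover? no] OR [the offer is underwritten? no] → not satisfied.
rule 13 — Tier III Transaction: the issuer has published audited accounts for the preceding year? no; no prospectus has been approved by the competent authority? no; the offer is addressed solely to qualified investors? no — 0 of 3 hold (need ≥2) → not satisfied.
rule 14 — Accredited Offer: [Eligible Offer (rule 6)? no] OR [Tier III Transaction (rule 13)? no] → not satisfied.
rule 1 — Accredited Solicitation: [Primary Solicitation (rule 2)? yes] AND [Class-G Solicitation (rule 5)? yes] AND [Accredited Offer (rule 14)? no] → not satisfied.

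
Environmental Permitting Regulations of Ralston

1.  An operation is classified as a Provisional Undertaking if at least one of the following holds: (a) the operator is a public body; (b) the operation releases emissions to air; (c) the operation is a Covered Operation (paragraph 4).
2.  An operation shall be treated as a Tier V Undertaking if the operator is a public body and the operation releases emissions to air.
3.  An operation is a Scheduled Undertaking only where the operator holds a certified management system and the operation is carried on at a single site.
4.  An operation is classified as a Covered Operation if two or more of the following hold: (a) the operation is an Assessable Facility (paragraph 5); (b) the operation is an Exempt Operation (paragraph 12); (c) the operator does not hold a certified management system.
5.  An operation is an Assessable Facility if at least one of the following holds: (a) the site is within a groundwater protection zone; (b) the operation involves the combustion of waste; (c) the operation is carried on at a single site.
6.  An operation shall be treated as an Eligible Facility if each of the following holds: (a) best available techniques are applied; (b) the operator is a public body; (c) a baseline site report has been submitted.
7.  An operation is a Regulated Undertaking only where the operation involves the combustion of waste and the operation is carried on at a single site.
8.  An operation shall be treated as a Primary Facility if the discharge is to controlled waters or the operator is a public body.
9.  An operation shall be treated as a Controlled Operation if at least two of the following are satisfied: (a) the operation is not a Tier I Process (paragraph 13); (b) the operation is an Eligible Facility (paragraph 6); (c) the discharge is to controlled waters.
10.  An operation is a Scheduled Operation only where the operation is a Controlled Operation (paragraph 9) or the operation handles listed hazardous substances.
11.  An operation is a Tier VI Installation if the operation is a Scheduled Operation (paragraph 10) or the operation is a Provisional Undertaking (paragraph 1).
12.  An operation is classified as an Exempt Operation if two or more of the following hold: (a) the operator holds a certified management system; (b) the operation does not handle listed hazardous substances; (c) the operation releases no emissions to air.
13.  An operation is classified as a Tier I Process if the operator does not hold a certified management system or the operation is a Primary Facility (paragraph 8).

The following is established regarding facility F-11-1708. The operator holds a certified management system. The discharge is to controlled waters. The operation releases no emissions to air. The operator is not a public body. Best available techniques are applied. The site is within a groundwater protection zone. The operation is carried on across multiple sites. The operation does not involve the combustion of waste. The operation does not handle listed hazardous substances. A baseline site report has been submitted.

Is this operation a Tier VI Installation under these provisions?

paragraph 8 — Primary Facility: [the discharge is to controlled waters? yes] OR [the operator is a public body? no] → satisfied.
paragraph 13 — Tier I Process: [the operator does not hold a certified management system? no] OR [Primary Facility (paragraph 8)? yes] → satisfied.
paragraph 6 — Eligible Facility: [best available techniques are applied? yes] AND [the operator is a public body? no] AND [a baseline site report has been submitted? yes] → not satisfied.
paragraph 9 — Controlled Operation: not a Tier I Process (paragraph 13)? no; Eligible Facility (paragraph 6)? no; the discharge is to controlled waters? yes — 1 of 3 hold (need ≥2) → not satisfied.
paragraph 10 — Scheduled Operation: [Controlled Operation (paragraph 9)? no] OR [the operation handles listed hazardous substances? no] → not satisfied.
paragraph 5 — Assessable Facility: [the site is within a groundwater protection zone? yes] OR [the operation involves the combustion of waste? no] OR [the operation is carried on at a single site? no] → satisfied.
paragraph 12 — Exempt Operation: the operator holds a certified management system? yes; the operation does not handle listed hazardous substances? yes; the operation releases no emissions to air? yes — 3 of 3 hold (need ≥2) → satisfied.
paragraph 4 — Covered Operation: Assessable Facility (paragraph 5)? yes; Exempt Operation (paragraph 12)? yes; the operator does not hold a certified management system? no — 2 of 3 hold (need ≥2) → satisfied.
paragraph 1 — Provisional Undertaking: [the operator is a public body? no] OR [the operation releases emissions to air? no] OR [Covered Operation (paragraph 4)? yes] → satisfied.
paragraph 11 — Tier VI Installation: [Scheduled Operation (paragraph 10)? no] OR [Provisional Undertaking (paragraph 1)? yes] → satisfied.

Yes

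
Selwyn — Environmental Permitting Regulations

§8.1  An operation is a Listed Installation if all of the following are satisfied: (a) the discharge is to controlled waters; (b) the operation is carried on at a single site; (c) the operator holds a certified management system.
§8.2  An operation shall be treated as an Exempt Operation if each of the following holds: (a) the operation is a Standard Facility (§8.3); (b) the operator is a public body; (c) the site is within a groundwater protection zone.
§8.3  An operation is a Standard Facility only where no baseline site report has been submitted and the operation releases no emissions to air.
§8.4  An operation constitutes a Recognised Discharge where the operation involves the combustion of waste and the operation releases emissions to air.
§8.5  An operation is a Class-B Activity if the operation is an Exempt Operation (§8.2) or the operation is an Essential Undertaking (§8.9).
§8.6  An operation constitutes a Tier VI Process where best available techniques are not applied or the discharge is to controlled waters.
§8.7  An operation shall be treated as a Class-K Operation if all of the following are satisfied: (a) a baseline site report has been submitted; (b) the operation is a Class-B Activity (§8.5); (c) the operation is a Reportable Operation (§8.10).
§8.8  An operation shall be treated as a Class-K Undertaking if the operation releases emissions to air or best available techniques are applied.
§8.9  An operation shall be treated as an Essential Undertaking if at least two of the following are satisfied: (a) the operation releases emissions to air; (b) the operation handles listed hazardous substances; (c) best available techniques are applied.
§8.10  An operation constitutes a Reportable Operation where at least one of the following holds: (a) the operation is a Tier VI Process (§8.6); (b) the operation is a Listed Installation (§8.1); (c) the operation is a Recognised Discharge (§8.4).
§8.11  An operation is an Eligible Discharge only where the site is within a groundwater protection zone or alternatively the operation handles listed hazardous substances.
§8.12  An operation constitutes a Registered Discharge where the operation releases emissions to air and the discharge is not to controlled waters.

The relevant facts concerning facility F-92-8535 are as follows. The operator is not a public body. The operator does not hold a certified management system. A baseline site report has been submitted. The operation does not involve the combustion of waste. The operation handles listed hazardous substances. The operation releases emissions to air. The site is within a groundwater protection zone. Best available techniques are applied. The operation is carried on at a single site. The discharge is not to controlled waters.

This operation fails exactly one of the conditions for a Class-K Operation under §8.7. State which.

Under §8.3: no baseline site report has been submitted? no; and the operation releases no emissions to air? no. So the operation is not a Standard Facility.
Under §8.2: Standard Facility (§8.3)? no; and the operator is a public body? no; and the site is within a groundwater protection zone? yes. So the operation is not an Exempt Operation.
Under §8.9: the operation releases emissions to air? yes; the operation handles listed hazardous substances? yes; best available techniques are applied? yes — 3 of 3 hold (need ≥2) → satisfied.
Under §8.5: Exempt Operation (§8.2)? no; or Essential Undertaking (§8.9)? yes. So the operation is a Class-B Activity.
Under §8.6: best available techniques are not applied? no; or the discharge is to controlled waters? no. So the operation is not a Tier VI Process.
Under §8.1: the discharge is to controlled waters? no; and the operation is carried on at a single site? yes; and the operator holds a certified management system? no. So the operation is not a Listed Installation.
Under §8.4: the operation involves the combustion of waste? no; and the operation releases emissions to air? yes. So the operation is not a Recognised Discharge.
Under §8.10: Tier VI Process (§8.6)? no; or Listed Installation (§8.1)? no; or Recognised Discharge (§8.4)? no. So the operation is not a Reportable Operation.
Under §8.7: a baseline site report has been submitted? yes; and Class-B Activity (§8.5)? yes; and Reportable Operation (§8.10)? no. So the operation is not a Class-K Operation.

Reportable Operation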